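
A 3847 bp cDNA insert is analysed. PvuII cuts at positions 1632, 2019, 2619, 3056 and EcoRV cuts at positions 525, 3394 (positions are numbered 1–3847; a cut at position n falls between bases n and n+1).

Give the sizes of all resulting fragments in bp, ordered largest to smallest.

Combined cut positions (sorted): 525, 1632, 2019, 2619, 3056, 3394.
Linear molecule, 6 cuts → 7 fragments:
  525 − 0 = 525 bp
  1632 − 525 = 1107 bp
  2019 − 1632 = 387 bp
  2619 − 2019 = 600 bp
  3056 − 2619 = 437 bp
  3394 − 3056 = 338 bp
  3847 − 3394 = 453 bp
Sorted largest to smallest: 1107, 600, 525, 453, 437, 387, 338 bp.

1107, 600, 525, 453, 437, 387, 338 bp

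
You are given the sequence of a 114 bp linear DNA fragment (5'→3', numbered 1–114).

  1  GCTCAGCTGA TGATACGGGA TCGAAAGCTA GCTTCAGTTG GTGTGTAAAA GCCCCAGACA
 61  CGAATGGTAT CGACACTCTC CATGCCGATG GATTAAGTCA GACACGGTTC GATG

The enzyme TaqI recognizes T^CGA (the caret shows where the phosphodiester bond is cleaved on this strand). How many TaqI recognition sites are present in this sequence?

TCGA occurs starting at positions 21, 70, 109.
TaqI cuts at 3 sites.

3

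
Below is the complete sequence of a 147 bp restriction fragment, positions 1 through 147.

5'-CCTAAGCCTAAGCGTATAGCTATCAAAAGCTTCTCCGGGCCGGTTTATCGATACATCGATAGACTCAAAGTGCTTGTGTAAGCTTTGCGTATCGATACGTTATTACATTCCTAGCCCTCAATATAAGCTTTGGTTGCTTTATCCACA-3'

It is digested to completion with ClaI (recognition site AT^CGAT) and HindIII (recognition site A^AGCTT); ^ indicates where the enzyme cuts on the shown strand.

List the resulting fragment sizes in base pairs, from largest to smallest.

ClaI sites (ATCGAT) start at positions 47, 55, 91.
ClaI cuts after base 2 of each site, so after positions 48, 56, 92.
HindIII sites (AAGCTT) start at positions 27, 80, 125.
HindIII cuts after the first base of each site, so after positions 27, 80, 125.
Combined cut positions: 27, 48, 56, 80, 92, 125.
Linear molecule, 6 cuts → 7 fragments:
  1–27 → 27 bp
  28–48 → 21 bp
  49–56 → 8 bp
  57–80 → 24 bp
  81–92 → 12 bp
  93–125 → 33 bp
  126–147 → 22 bp
Sorted largest to smallest: 33, 27, 24, 22, 21, 12, 8 bp.

33, 27, 24, 22, 21, 12, 8 bp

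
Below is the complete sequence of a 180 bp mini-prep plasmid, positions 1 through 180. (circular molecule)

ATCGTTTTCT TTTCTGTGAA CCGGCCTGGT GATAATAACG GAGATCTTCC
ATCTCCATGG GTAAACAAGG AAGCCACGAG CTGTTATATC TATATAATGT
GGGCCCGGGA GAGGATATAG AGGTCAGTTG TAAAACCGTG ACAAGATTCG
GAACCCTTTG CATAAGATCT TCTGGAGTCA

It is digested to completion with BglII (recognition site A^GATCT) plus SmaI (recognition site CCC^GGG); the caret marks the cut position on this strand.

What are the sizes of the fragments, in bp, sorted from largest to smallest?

64, 59, 57 bp

BglII sites (AGATCT) start at positions 42, 165.
BglII cuts after the first base of each site, so after positions 42, 165.
The SmaI site (CCCGGG) starts at position 104.
SmaI cuts after base 3 of each site, so after position 106.
Combined cut positions: 42, 106, 165.
Circular molecule, 3 cuts → 3 fragments:
  43–106 → 64 bp
  107–165 → 59 bp
  166–180 then 1–42 → 15 + 42 = 57 bp
Sorted largest to smallest: 64, 59, 57 bp.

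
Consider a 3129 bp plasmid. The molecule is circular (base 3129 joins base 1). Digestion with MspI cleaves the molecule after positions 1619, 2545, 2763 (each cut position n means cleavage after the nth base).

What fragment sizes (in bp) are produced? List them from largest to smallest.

1985, 926, 218 bp

Circular molecule, 3 cuts → 3 fragments:
  2545 − 1619 = 926 bp
  2763 − 2545 = 218 bp
  wrap: 3129 − 2763 + 1619 = 1985 bp
Sorted largest to smallest: 1985, 926, 218 bp.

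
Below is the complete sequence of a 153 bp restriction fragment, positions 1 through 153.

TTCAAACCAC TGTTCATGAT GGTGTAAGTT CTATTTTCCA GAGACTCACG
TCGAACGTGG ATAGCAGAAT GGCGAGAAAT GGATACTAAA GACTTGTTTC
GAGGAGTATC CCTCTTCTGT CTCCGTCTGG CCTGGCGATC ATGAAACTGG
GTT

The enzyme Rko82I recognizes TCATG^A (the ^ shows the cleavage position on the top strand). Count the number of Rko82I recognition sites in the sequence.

TCATGA occurs starting at positions 14, 139.
Rko82I cuts at 2 sites.

2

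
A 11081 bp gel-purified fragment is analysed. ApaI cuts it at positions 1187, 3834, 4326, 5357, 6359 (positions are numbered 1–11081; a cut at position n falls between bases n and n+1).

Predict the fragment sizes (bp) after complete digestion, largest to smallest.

4722, 2647, 1187, 1031, 1002, 492 bp

Linear molecule, 5 cuts → 6 fragments:
  1187 − 0 = 1187 bp
  3834 − 1187 = 2647 bp
  4326 − 3834 = 492 bp
  5357 − 4326 = 1031 bp
  6359 − 5357 = 1002 bp
  11081 − 6359 = 4722 bp
Sorted largest to smallest: 4722, 2647, 1187, 1031, 1002, 492 bp.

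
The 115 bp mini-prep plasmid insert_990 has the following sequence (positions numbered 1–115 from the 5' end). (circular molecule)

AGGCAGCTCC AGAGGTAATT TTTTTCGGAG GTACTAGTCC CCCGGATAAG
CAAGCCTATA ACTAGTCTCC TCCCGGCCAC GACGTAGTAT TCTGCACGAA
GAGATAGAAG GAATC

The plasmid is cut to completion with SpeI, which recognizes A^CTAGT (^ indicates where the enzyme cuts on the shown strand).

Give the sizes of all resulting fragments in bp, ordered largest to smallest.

87, 28 bp

SpeI sites (ACTAGT) start at positions 33, 61.
SpeI cuts after the first base of each site, so after positions 33, 61.
Circular molecule, 2 cuts → 2 fragments:
  34–61 → 28 bp
  62–115 then 1–33 → 54 + 33 = 87 bp
Sorted largest to smallest: 87, 28 bp.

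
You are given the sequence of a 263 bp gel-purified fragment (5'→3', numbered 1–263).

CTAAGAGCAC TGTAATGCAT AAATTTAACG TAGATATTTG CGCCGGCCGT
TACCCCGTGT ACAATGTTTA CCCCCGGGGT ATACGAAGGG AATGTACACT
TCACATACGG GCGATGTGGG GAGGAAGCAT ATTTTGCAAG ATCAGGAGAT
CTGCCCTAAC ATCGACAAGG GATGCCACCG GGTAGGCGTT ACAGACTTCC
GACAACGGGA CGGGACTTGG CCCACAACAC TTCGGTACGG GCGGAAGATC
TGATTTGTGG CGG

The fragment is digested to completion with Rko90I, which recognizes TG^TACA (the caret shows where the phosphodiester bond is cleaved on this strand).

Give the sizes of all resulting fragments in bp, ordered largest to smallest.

169, 59, 35 bp

Rko90I sites (TGTACA) start at positions 58, 93.
Rko90I cuts after base 2 of each site, so after positions 59, 94.
Linear molecule, 2 cuts → 3 fragments:
  1–59 → 59 bp
  60–94 → 35 bp
  95–263 → 169 bp
Sorted largest to smallest: 169, 59, 35 bp.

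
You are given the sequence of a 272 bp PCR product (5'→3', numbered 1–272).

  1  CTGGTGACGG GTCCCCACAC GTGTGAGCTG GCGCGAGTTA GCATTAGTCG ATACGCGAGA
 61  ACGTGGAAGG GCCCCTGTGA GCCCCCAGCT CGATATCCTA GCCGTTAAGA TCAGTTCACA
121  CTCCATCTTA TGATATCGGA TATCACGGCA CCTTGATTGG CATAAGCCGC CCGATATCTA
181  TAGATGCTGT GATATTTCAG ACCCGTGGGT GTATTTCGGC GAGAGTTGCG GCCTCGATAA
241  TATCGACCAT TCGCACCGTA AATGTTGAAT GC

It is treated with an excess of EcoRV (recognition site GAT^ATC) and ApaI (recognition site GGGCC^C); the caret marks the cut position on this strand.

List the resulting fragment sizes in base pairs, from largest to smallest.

EcoRV sites (GATATC) start at positions 92, 132, 139, 173.
EcoRV cuts after base 3 of each site, so after positions 94, 134, 141, 175.
The ApaI site (GGGCCC) starts at position 69.
ApaI cuts after base 5 of each site (before the last base), so after position 73.
Combined cut positions: 73, 94, 134, 141, 175.
Linear molecule, 5 cuts → 6 fragments:
  1–73 → 73 bp
  74–94 → 21 bp
  95–134 → 40 bp
  135–141 → 7 bp
  142–175 → 34 bp
  176–272 → 97 bp
Sorted largest to smallest: 97, 73, 40, 34, 21, 7 bp.

97, 73, 40, 34, 21, 7 bp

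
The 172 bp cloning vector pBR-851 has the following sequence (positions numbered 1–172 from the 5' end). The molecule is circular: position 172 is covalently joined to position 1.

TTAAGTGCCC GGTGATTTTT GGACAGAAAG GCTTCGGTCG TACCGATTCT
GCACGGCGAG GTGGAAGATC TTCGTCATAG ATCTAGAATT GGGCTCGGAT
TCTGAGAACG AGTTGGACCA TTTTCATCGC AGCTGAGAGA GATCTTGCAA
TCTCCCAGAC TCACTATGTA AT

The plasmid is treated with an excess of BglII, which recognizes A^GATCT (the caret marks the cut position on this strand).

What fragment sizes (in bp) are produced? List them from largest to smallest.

98, 61, 13 bp

BglII sites (AGATCT) start at positions 66, 79, 140.
BglII cuts after the first base of each site, so after positions 66, 79, 140.
Circular molecule, 3 cuts → 3 fragments:
  67–79 → 13 bp
  80–140 → 61 bp
  141–172 then 1–66 → 32 + 66 = 98 bp
Sorted largest to smallest: 98, 61, 13 bp.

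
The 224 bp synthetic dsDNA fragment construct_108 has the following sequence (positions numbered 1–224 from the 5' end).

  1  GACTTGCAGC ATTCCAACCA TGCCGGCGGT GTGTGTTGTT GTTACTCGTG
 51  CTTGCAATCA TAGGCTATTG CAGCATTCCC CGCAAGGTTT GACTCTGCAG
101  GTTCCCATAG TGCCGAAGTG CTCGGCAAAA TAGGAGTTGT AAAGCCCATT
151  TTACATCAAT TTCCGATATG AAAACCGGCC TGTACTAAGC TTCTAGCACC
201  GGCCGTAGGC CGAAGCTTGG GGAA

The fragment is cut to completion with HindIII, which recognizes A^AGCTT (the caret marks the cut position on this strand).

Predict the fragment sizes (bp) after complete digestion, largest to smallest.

HindIII sites (AAGCTT) start at positions 187, 213.
HindIII cuts after the first base of each site, so after positions 187, 213.
Linear molecule, 2 cuts → 3 fragments:
  1–187 → 187 bp
  188–213 → 26 bp
  214–224 → 11 bp
Sorted largest to smallest: 187, 26, 11 bp.

187, 26, 11 bp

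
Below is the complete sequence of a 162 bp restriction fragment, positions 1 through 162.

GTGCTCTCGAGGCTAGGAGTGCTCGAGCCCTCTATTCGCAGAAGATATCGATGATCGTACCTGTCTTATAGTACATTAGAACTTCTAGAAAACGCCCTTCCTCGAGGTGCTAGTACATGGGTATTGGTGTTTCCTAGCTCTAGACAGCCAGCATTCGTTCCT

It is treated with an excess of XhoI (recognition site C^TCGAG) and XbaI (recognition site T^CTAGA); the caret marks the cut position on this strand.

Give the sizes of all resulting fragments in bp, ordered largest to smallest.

XhoI sites (CTCGAG) start at positions 6, 22, 101.
XhoI cuts after the first base of each site, so after positions 6, 22, 101.
XbaI sites (TCTAGA) start at positions 84, 139.
XbaI cuts after the first base of each site, so after positions 84, 139.
Combined cut positions: 6, 22, 84, 101, 139.
Linear molecule, 5 cuts → 6 fragments:
  1–6 → 6 bp
  7–22 → 16 bp
  23–84 → 62 bp
  85–101 → 17 bp
  102–139 → 38 bp
  140–162 → 23 bp
Sorted largest to smallest: 62, 38, 23, 17, 16, 6 bp.

62, 38, 23, 17, 16, 6 bp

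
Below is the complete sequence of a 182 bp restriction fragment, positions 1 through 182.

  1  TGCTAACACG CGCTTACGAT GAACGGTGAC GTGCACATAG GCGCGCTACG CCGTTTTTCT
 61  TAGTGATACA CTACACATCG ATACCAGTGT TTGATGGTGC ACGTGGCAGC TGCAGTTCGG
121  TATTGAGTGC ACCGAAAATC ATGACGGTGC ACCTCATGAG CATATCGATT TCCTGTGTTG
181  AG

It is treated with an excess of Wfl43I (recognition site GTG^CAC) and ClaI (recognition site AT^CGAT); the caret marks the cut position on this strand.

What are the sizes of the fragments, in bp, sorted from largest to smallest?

45, 33, 30, 21, 20, 17, 16 bp

Wfl43I sites (GTGCAC) start at positions 31, 97, 127, 147.
Wfl43I cuts after base 3 of each site, so after positions 33, 99, 129, 149.
ClaI sites (ATCGAT) start at positions 77, 164.
ClaI cuts after base 2 of each site, so after positions 78, 165.
Combined cut positions: 33, 78, 99, 129, 149, 165.
Linear molecule, 6 cuts → 7 fragments:
  1–33 → 33 bp
  34–78 → 45 bp
  79–99 → 21 bp
  100–129 → 30 bp
  130–149 → 20 bp
  150–165 → 16 bp
  166–182 → 17 bp
Sorted largest to smallest: 45, 33, 30, 21, 20, 17, 16 bp.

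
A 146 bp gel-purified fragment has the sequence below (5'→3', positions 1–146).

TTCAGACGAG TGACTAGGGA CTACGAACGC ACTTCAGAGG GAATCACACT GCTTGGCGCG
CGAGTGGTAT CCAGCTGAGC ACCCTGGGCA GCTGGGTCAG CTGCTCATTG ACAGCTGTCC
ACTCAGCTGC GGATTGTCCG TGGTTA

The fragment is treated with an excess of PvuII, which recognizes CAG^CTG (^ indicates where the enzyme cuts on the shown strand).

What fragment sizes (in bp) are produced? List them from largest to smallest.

74, 20, 17, 14, 12, 9 bp

PvuII sites (CAGCTG) start at positions 72, 89, 98, 112, 124.
PvuII cuts after base 3 of each site, so after positions 74, 91, 100, 114, 126.
Linear molecule, 5 cuts → 6 fragments:
  1–74 → 74 bp
  75–91 → 17 bp
  92–100 → 9 bp
  101–114 → 14 bp
  115–126 → 12 bp
  127–146 → 20 bp
Sorted largest to smallest: 74, 20, 17, 14, 12, 9 bp.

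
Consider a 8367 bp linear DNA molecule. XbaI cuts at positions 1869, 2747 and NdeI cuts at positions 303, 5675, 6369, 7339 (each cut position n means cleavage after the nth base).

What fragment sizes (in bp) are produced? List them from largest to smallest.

Combined cut positions (sorted): 303, 1869, 2747, 5675, 6369, 7339.
Linear molecule, 6 cuts → 7 fragments:
  303 − 0 = 303 bp
  1869 − 303 = 1566 bp
  2747 − 1869 = 878 bp
  5675 − 2747 = 2928 bp
  6369 − 5675 = 694 bp
  7339 − 6369 = 970 bp
  8367 − 7339 = 1028 bp
Sorted largest to smallest: 2928, 1566, 1028, 970, 878, 694, 303 bp.

2928, 1566, 1028, 970, 878, 694, 303 bp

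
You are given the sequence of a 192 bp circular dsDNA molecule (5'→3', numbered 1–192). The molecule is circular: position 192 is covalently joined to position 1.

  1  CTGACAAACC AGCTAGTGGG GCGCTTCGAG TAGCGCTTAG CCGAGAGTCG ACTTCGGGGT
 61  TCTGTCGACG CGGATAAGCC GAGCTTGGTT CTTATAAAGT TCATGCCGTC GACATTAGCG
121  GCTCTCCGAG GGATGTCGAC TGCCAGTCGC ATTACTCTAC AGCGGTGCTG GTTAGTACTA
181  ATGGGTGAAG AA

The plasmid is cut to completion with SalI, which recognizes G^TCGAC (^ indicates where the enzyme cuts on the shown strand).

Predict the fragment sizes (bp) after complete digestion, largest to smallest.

SalI sites (GTCGAC) start at positions 47, 64, 108, 135.
SalI cuts after the first base of each site, so after positions 47, 64, 108, 135.
Circular molecule, 4 cuts → 4 fragments:
  48–64 → 17 bp
  65–108 → 44 bp
  109–135 → 27 bp
  136–192 then 1–47 → 57 + 47 = 104 bp
Sorted largest to smallest: 104, 44, 27, 17 bp.

104, 44, 27, 17 bp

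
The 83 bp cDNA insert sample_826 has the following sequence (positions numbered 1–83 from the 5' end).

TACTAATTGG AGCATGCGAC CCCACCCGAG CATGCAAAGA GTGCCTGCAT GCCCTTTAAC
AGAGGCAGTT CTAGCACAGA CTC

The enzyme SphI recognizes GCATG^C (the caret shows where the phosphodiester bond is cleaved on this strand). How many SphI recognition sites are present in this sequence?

3

GCATGC occurs starting at positions 12, 30, 47.
SphI cuts at 3 sites.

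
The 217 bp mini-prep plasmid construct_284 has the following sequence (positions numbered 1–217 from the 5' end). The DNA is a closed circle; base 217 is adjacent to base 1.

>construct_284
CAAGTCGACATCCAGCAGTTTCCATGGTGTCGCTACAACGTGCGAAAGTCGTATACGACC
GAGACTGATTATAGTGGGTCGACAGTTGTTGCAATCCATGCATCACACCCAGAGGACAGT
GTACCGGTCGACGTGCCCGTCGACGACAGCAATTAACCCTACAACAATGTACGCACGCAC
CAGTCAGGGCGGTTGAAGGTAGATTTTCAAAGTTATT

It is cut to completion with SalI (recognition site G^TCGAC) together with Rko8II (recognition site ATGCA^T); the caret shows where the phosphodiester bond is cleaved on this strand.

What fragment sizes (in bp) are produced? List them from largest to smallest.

SalI sites (GTCGAC) start at positions 4, 78, 127, 139.
SalI cuts after the first base of each site, so after positions 4, 78, 127, 139.
The Rko8II site (ATGCAT) starts at position 98.
Rko8II cuts after base 5 of each site (before the last base), so after position 102.
Combined cut positions: 4, 78, 102, 127, 139.
Circular molecule, 5 cuts → 5 fragments:
  5–78 → 74 bp
  79–102 → 24 bp
  103–127 → 25 bp
  128–139 → 12 bp
  140–217 then 1–4 → 78 + 4 = 82 bp
Sorted largest to smallest: 82, 74, 25, 24, 12 bp.

82, 74, 25, 24, 12 bp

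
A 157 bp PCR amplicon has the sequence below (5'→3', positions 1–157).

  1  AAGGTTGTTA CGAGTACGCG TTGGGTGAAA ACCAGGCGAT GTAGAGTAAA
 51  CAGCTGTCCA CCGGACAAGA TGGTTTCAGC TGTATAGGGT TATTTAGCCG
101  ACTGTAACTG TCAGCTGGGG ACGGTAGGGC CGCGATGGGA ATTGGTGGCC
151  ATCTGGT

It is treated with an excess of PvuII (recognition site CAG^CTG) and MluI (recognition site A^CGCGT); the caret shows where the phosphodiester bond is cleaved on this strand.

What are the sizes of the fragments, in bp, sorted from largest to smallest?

PvuII sites (CAGCTG) start at positions 51, 77, 112.
PvuII cuts after base 3 of each site, so after positions 53, 79, 114.
The MluI site (ACGCGT) starts at position 16.
MluI cuts after the first base of each site, so after position 16.
Combined cut positions: 16, 53, 79, 114.
Linear molecule, 4 cuts → 5 fragments:
  1–16 → 16 bp
  17–53 → 37 bp
  54–79 → 26 bp
  80–114 → 35 bp
  115–157 → 43 bp
Sorted largest to smallest: 43, 37, 35, 26, 16 bp.

43, 37, 35, 26, 16 bp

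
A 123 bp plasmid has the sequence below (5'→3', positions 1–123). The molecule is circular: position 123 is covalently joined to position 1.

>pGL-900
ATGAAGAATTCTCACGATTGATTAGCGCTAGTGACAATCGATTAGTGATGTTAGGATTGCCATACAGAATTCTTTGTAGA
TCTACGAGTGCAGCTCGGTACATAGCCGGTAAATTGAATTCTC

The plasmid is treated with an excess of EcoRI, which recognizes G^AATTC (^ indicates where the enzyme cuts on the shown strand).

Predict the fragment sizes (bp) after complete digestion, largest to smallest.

EcoRI sites (GAATTC) start at positions 6, 67, 116.
EcoRI cuts after the first base of each site, so after positions 6, 67, 116.
Circular molecule, 3 cuts → 3 fragments:
  7–67 → 61 bp
  68–116 → 49 bp
  117–123 then 1–6 → 7 + 6 = 13 bp
Sorted largest to smallest: 61, 49, 13 bp.

61, 49, 13 bp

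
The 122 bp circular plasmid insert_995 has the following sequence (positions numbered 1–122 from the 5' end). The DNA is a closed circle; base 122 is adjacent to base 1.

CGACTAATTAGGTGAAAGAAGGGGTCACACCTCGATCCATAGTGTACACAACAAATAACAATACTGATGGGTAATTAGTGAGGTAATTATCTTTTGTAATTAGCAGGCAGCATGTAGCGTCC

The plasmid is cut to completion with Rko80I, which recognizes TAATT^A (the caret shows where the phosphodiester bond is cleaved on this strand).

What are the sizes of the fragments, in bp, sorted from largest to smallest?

67, 30, 13, 12 bp

Rko80I sites (TAATTA) start at positions 5, 72, 84, 97.
Rko80I cuts after base 5 of each site (before the last base), so after positions 9, 76, 88, 101.
Circular molecule, 4 cuts → 4 fragments:
  10–76 → 67 bp
  77–88 → 12 bp
  89–101 → 13 bp
  102–122 then 1–9 → 21 + 9 = 30 bp
Sorted largest to smallest: 67, 30, 13, 12 bp.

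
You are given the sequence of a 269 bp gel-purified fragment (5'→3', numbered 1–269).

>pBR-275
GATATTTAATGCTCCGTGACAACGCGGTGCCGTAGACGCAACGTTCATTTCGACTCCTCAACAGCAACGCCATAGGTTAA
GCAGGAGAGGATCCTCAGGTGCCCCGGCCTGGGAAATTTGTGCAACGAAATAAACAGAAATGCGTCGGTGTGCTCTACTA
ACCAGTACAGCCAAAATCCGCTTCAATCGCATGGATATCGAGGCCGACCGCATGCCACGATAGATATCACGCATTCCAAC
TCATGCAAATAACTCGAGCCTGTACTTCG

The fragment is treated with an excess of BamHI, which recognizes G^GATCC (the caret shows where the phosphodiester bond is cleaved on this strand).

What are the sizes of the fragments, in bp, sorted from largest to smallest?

180, 89 bp

The BamHI site (GGATCC) starts at position 89.
BamHI cuts after the first base of each site, so after position 89.
Linear molecule, 1 cut → 2 fragments:
  1–89 → 89 bp
  90–269 → 180 bp
Sorted largest to smallest: 180, 89 bp.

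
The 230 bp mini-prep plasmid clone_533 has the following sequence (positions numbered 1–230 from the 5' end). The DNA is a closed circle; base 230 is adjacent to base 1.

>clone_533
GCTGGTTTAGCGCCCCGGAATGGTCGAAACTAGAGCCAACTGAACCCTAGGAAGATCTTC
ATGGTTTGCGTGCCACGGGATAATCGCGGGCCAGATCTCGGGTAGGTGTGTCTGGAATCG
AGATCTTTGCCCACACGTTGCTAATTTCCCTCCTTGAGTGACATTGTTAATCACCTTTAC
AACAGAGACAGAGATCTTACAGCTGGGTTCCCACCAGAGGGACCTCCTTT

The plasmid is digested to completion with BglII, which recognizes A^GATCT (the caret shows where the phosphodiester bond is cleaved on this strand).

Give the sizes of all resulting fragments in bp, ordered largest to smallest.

BglII sites (AGATCT) start at positions 53, 93, 121, 192.
BglII cuts after the first base of each site, so after positions 53, 93, 121, 192.
Circular molecule, 4 cuts → 4 fragments:
  54–93 → 40 bp
  94–121 → 28 bp
  122–192 → 71 bp
  193–230 then 1–53 → 38 + 53 = 91 bp
Sorted largest to smallest: 91, 71, 40, 28 bp.

91, 71, 40, 28 bp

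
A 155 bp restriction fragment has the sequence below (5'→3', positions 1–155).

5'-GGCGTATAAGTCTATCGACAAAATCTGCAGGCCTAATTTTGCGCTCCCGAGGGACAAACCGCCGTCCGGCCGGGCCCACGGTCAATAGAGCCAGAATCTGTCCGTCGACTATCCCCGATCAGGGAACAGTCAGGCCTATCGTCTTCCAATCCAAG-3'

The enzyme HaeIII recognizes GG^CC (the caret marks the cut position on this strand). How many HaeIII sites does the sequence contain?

GGCC occurs starting at positions 30, 68, 73, 133.
HaeIII cuts at 4 sites.

4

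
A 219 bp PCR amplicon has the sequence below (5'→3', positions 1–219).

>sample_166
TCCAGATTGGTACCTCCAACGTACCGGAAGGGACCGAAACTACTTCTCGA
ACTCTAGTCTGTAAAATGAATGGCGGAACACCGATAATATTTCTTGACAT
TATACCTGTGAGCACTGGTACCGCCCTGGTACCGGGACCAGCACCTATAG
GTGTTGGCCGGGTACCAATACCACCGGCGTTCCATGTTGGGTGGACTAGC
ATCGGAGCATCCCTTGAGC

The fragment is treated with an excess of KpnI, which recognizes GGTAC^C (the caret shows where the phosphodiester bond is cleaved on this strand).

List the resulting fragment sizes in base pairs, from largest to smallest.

108, 54, 33, 13, 11 bp

KpnI sites (GGTACC) start at positions 9, 117, 128, 161.
KpnI cuts after base 5 of each site (before the last base), so after positions 13, 121, 132, 165.
Linear molecule, 4 cuts → 5 fragments:
  1–13 → 13 bp
  14–121 → 108 bp
  122–132 → 11 bp
  133–165 → 33 bp
  166–219 → 54 bp
Sorted largest to smallest: 108, 54, 33, 13, 11 bp.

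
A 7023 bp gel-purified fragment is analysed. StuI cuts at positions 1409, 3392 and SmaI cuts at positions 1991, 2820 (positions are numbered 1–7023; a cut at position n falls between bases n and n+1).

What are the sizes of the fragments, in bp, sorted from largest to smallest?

3631, 1409, 829, 582, 572 bp

Combined cut positions (sorted): 1409, 1991, 2820, 3392.
Linear molecule, 4 cuts → 5 fragments:
  1409 − 0 = 1409 bp
  1991 − 1409 = 582 bp
  2820 − 1991 = 829 bp
  3392 − 2820 = 572 bp
  7023 − 3392 = 3631 bp
Sorted largest to smallest: 3631, 1409, 829, 582, 572 bp.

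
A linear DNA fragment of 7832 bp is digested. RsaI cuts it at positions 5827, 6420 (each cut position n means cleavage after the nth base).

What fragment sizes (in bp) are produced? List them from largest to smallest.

Linear molecule, 2 cuts → 3 fragments:
  5827 − 0 = 5827 bp
  6420 − 5827 = 593 bp
  7832 − 6420 = 1412 bp
Sorted largest to smallest: 5827, 1412, 593 bp.

5827, 1412, 593 bp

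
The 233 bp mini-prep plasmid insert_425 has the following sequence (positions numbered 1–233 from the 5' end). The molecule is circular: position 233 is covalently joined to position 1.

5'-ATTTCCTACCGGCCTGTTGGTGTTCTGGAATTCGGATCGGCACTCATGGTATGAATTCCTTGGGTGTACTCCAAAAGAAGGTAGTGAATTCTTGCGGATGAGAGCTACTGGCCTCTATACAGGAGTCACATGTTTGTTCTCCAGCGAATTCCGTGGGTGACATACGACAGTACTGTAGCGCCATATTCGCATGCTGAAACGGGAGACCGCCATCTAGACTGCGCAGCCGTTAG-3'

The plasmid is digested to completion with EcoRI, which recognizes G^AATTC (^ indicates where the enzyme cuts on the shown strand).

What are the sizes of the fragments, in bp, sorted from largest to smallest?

EcoRI sites (GAATTC) start at positions 28, 53, 86, 146.
EcoRI cuts after the first base of each site, so after positions 28, 53, 86, 146.
Circular molecule, 4 cuts → 4 fragments:
  29–53 → 25 bp
  54–86 → 33 bp
  87–146 → 60 bp
  147–233 then 1–28 → 87 + 28 = 115 bp
Sorted largest to smallest: 115, 60, 33, 25 bp.

115, 60, 33, 25 bp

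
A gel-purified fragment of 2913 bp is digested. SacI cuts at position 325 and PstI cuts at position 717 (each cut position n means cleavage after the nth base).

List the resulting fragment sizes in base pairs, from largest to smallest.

Combined cut positions (sorted): 325, 717.
Linear molecule, 2 cuts → 3 fragments:
  325 − 0 = 325 bp
  717 − 325 = 392 bp
  2913 − 717 = 2196 bp
Sorted largest to smallest: 2196, 392, 325 bp.

2196, 392, 325 bp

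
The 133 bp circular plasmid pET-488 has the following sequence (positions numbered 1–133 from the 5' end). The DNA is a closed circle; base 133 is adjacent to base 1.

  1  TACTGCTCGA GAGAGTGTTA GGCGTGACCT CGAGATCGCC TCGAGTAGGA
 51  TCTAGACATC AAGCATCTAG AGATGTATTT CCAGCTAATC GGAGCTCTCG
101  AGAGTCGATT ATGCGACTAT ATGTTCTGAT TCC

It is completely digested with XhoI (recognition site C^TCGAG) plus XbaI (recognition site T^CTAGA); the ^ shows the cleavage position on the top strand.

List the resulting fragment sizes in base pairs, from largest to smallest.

42, 31, 23, 15, 11, 11 bp

XhoI sites (CTCGAG) start at positions 6, 29, 40, 97.
XhoI cuts after the first base of each site, so after positions 6, 29, 40, 97.
XbaI sites (TCTAGA) start at positions 51, 66.
XbaI cuts after the first base of each site, so after positions 51, 66.
Combined cut positions: 6, 29, 40, 51, 66, 97.
Circular molecule, 6 cuts → 6 fragments:
  7–29 → 23 bp
  30–40 → 11 bp
  41–51 → 11 bp
  52–66 → 15 bp
  67–97 → 31 bp
  98–133 then 1–6 → 36 + 6 = 42 bp
Sorted largest to smallest: 42, 31, 23, 15, 11, 11 bp.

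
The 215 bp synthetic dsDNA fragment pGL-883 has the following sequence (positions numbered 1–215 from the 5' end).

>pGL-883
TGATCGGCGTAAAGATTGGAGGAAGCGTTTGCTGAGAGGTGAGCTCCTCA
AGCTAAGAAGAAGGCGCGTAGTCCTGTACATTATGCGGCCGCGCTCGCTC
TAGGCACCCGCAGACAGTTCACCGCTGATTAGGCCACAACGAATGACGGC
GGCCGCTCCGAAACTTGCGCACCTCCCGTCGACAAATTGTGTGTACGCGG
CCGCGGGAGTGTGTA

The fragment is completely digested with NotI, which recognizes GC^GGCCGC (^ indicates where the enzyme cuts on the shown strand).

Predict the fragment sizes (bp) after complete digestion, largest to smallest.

NotI sites (GCGGCCGC) start at positions 85, 149, 197.
NotI cuts after base 2 of each site, so after positions 86, 150, 198.
Linear molecule, 3 cuts → 4 fragments:
  1–86 → 86 bp
  87–150 → 64 bp
  151–198 → 48 bp
  199–215 → 17 bp
Sorted largest to smallest: 86, 64, 48, 17 bp.

86, 64, 48, 17 bp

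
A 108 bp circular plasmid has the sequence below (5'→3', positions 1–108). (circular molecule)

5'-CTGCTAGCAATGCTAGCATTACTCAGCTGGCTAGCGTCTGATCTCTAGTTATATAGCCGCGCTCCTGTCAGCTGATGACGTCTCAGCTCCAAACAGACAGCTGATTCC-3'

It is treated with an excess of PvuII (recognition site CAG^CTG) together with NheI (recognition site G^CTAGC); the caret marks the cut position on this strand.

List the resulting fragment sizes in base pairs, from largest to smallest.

PvuII sites (CAGCTG) start at positions 24, 69, 98.
PvuII cuts after base 3 of each site, so after positions 26, 71, 100.
NheI sites (GCTAGC) start at positions 3, 12, 30.
NheI cuts after the first base of each site, so after positions 3, 12, 30.
Combined cut positions: 3, 12, 26, 30, 71, 100.
Circular molecule, 6 cuts → 6 fragments:
  4–12 → 9 bp
  13–26 → 14 bp
  27–30 → 4 bp
  31–71 → 41 bp
  72–100 → 29 bp
  101–108 then 1–3 → 8 + 3 = 11 bp
Sorted largest to smallest: 41, 29, 14, 11, 9, 4 bp.

41, 29, 14, 11, 9, 4 bp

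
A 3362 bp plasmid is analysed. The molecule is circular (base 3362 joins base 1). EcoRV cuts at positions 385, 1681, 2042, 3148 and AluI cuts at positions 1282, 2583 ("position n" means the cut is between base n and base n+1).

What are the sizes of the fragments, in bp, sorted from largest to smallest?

897, 599, 565, 541, 399, 361 bp

Combined cut positions (sorted): 385, 1282, 1681, 2042, 2583, 3148.
Circular molecule, 6 cuts → 6 fragments:
  1282 − 385 = 897 bp
  1681 − 1282 = 399 bp
  2042 − 1681 = 361 bp
  2583 − 2042 = 541 bp
  3148 − 2583 = 565 bp
  wrap: 3362 − 3148 + 385 = 599 bp
Sorted largest to smallest: 897, 599, 565, 541, 399, 361 bp.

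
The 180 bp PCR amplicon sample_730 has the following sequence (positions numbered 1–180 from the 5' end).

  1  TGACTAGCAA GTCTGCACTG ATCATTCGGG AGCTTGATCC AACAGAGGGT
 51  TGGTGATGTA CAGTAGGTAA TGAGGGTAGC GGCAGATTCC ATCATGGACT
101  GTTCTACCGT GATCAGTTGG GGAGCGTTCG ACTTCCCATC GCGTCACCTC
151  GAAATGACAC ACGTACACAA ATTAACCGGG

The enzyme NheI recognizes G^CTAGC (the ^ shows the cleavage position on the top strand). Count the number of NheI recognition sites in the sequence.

No occurrence of GCTAGC is present in the sequence.
NheI does not cut: 0 sites.

0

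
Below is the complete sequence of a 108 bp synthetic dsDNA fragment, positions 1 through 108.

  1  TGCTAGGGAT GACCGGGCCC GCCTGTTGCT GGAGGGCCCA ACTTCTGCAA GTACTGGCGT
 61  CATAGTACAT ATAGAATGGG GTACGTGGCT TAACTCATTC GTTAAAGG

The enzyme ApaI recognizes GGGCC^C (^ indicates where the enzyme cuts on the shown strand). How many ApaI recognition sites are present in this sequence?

2

GGGCCC occurs starting at positions 15, 34.
ApaI cuts at 2 sites.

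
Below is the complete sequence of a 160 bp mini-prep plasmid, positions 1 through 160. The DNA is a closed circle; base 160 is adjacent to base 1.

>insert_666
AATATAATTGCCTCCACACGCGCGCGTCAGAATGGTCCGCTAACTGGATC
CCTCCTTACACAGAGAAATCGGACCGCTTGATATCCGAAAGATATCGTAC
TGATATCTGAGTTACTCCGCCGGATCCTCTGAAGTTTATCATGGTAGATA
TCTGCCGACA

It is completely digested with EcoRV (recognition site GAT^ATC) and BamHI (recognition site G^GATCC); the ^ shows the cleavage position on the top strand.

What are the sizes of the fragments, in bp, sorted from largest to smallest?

EcoRV sites (GATATC) start at positions 80, 91, 102, 147.
EcoRV cuts after base 3 of each site, so after positions 82, 93, 104, 149.
BamHI sites (GGATCC) start at positions 46, 122.
BamHI cuts after the first base of each site, so after positions 46, 122.
Combined cut positions: 46, 82, 93, 104, 122, 149.
Circular molecule, 6 cuts → 6 fragments:
  47–82 → 36 bp
  83–93 → 11 bp
  94–104 → 11 bp
  105–122 → 18 bp
  123–149 → 27 bp
  150–160 then 1–46 → 11 + 46 = 57 bp
Sorted largest to smallest: 57, 36, 27, 18, 11, 11 bp.

57, 36, 27, 18, 11, 11 bp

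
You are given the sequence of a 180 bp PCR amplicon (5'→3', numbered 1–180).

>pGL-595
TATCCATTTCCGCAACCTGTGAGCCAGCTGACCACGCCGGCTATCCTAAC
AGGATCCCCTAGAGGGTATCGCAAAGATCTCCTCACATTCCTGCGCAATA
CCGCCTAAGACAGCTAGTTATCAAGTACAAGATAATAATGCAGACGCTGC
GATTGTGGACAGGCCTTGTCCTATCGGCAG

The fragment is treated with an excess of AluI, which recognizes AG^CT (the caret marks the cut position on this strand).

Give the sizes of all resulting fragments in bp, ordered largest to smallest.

AluI sites (AGCT) start at positions 26, 112.
AluI cuts after base 2 of each site, so after positions 27, 113.
Linear molecule, 2 cuts → 3 fragments:
  1–27 → 27 bp
  28–113 → 86 bp
  114–180 → 67 bp
Sorted largest to smallest: 86, 67, 27 bp.

86, 67, 27 bp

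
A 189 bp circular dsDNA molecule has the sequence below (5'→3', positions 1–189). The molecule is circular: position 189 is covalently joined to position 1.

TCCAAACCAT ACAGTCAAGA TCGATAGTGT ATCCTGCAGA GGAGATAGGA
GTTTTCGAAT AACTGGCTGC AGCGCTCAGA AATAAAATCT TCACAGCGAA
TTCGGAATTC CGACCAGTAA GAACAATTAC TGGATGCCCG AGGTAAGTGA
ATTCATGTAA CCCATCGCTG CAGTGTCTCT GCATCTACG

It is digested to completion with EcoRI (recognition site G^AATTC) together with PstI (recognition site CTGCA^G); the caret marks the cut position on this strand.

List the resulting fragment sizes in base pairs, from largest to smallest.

EcoRI sites (GAATTC) start at positions 98, 105, 149.
EcoRI cuts after the first base of each site, so after positions 98, 105, 149.
PstI sites (CTGCAG) start at positions 34, 67, 168.
PstI cuts after base 5 of each site (before the last base), so after positions 38, 71, 172.
Combined cut positions: 38, 71, 98, 105, 149, 172.
Circular molecule, 6 cuts → 6 fragments:
  39–71 → 33 bp
  72–98 → 27 bp
  99–105 → 7 bp
  106–149 → 44 bp
  150–172 → 23 bp
  173–189 then 1–38 → 17 + 38 = 55 bp
Sorted largest to smallest: 55, 44, 33, 27, 23, 7 bp.

55, 44, 33, 27, 23, 7 bp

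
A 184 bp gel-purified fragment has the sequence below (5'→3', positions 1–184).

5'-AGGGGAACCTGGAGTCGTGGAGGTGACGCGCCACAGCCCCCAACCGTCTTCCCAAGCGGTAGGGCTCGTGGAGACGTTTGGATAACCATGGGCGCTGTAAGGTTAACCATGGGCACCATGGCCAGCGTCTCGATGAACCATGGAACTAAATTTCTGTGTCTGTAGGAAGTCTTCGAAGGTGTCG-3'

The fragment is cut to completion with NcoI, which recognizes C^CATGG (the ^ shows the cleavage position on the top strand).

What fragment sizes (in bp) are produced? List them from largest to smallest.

NcoI sites (CCATGG) start at positions 86, 107, 116, 138.
NcoI cuts after the first base of each site, so after positions 86, 107, 116, 138.
Linear molecule, 4 cuts → 5 fragments:
  1–86 → 86 bp
  87–107 → 21 bp
  108–116 → 9 bp
  117–138 → 22 bp
  139–184 → 46 bp
Sorted largest to smallest: 86, 46, 22, 21, 9 bp.

86, 46, 22, 21, 9 bp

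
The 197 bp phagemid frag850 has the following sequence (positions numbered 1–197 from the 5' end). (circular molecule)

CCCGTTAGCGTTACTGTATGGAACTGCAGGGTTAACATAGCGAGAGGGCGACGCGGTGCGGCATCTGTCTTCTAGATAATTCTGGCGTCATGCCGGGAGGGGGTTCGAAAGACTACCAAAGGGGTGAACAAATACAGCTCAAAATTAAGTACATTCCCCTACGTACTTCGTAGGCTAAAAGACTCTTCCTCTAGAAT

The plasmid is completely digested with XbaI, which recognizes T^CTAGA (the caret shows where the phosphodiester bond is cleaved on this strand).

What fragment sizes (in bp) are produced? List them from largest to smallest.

119, 78 bp

XbaI sites (TCTAGA) start at positions 71, 190.
XbaI cuts after the first base of each site, so after positions 71, 190.
Circular molecule, 2 cuts → 2 fragments:
  72–190 → 119 bp
  191–197 then 1–71 → 7 + 71 = 78 bp
Sorted largest to smallest: 119, 78 bp.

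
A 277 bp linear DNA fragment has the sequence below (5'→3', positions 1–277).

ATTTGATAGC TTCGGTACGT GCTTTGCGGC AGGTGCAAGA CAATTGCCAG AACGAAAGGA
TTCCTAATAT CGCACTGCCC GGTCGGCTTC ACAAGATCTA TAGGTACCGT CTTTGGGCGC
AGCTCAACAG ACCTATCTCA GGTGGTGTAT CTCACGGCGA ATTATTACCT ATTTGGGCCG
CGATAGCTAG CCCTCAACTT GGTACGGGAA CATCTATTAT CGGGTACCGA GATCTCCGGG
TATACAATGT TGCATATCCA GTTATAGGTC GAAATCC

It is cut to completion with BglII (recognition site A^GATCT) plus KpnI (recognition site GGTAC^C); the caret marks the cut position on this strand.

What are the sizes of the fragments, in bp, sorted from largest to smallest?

120, 94, 47, 13, 3 bp

BglII sites (AGATCT) start at positions 94, 230.
BglII cuts after the first base of each site, so after positions 94, 230.
KpnI sites (GGTACC) start at positions 103, 223.
KpnI cuts after base 5 of each site (before the last base), so after positions 107, 227.
Combined cut positions: 94, 107, 227, 230.
Linear molecule, 4 cuts → 5 fragments:
  1–94 → 94 bp
  95–107 → 13 bp
  108–227 → 120 bp
  228–230 → 3 bp
  231–277 → 47 bp
Sorted largest to smallest: 120, 94, 47, 13, 3 bp.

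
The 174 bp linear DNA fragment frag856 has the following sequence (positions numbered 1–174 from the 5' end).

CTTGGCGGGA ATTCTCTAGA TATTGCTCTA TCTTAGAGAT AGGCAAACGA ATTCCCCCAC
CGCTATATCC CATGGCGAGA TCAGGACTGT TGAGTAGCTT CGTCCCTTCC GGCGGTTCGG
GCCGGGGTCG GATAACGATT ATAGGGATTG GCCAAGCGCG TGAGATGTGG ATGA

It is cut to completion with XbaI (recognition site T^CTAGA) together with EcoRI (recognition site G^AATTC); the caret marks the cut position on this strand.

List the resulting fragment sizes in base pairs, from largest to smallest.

125, 34, 9, 6 bp

The XbaI site (TCTAGA) starts at position 15.
XbaI cuts after the first base of each site, so after position 15.
EcoRI sites (GAATTC) start at positions 9, 49.
EcoRI cuts after the first base of each site, so after positions 9, 49.
Combined cut positions: 9, 15, 49.
Linear molecule, 3 cuts → 4 fragments:
  1–9 → 9 bp
  10–15 → 6 bp
  16–49 → 34 bp
  50–174 → 125 bp
Sorted largest to smallest: 125, 34, 9, 6 bp.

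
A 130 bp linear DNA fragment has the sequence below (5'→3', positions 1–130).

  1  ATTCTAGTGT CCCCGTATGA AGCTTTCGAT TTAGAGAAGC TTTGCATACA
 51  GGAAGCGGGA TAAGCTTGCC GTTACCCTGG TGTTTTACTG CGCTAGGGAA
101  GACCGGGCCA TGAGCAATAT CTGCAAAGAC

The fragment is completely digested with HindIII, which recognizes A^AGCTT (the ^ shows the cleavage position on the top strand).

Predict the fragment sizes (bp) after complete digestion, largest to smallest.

68, 25, 20, 17 bp

HindIII sites (AAGCTT) start at positions 20, 37, 62.
HindIII cuts after the first base of each site, so after positions 20, 37, 62.
Linear molecule, 3 cuts → 4 fragments:
  1–20 → 20 bp
  21–37 → 17 bp
  38–62 → 25 bp
  63–130 → 68 bp
Sorted largest to smallest: 68, 25, 20, 17 bp.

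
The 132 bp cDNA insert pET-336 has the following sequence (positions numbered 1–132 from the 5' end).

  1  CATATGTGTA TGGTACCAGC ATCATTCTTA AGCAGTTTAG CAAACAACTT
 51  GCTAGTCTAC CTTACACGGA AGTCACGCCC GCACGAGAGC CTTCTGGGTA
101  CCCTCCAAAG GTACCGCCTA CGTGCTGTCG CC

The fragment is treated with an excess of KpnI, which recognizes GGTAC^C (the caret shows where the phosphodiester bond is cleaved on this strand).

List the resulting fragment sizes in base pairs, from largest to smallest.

85, 18, 16, 13 bp

KpnI sites (GGTACC) start at positions 12, 97, 110.
KpnI cuts after base 5 of each site (before the last base), so after positions 16, 101, 114.
Linear molecule, 3 cuts → 4 fragments:
  1–16 → 16 bp
  17–101 → 85 bp
  102–114 → 13 bp
  115–132 → 18 bp
Sorted largest to smallest: 85, 18, 16, 13 bp.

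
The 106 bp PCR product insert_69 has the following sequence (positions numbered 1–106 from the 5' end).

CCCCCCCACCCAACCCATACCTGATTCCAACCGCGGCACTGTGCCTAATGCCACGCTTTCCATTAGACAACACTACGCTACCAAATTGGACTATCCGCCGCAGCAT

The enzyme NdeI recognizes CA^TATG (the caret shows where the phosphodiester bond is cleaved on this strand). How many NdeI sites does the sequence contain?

0

No occurrence of CATATG is present in the sequence.
NdeI does not cut: 0 sites.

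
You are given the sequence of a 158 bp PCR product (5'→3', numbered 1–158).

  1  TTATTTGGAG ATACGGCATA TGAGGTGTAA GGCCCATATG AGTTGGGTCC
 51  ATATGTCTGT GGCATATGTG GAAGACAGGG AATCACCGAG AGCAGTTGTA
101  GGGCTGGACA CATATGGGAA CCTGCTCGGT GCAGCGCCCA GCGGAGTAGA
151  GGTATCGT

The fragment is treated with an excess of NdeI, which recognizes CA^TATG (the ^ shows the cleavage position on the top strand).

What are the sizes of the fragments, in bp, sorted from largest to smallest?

48, 46, 18, 18, 15, 13 bp

NdeI sites (CATATG) start at positions 17, 35, 50, 63, 111.
NdeI cuts after base 2 of each site, so after positions 18, 36, 51, 64, 112.
Linear molecule, 5 cuts → 6 fragments:
  1–18 → 18 bp
  19–36 → 18 bp
  37–51 → 15 bp
  52–64 → 13 bp
  65–112 → 48 bp
  113–158 → 46 bp
Sorted largest to smallest: 48, 46, 18, 18, 15, 13 bp.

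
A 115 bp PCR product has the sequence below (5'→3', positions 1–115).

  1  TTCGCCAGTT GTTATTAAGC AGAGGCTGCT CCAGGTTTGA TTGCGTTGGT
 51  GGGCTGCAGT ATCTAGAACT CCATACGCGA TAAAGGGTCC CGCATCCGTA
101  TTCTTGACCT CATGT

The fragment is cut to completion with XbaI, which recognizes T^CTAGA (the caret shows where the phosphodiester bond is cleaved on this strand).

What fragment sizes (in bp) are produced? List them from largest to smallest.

62, 53 bp

The XbaI site (TCTAGA) starts at position 62.
XbaI cuts after the first base of each site, so after position 62.
Linear molecule, 1 cut → 2 fragments:
  1–62 → 62 bp
  63–115 → 53 bp
Sorted largest to smallest: 62, 53 bp.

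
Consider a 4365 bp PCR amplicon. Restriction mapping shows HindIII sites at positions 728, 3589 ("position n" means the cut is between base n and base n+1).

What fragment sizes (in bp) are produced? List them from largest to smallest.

Linear molecule, 2 cuts → 3 fragments:
  728 − 0 = 728 bp
  3589 − 728 = 2861 bp
  4365 − 3589 = 776 bp
Sorted largest to smallest: 2861, 776, 728 bp.

2861, 776, 728 bp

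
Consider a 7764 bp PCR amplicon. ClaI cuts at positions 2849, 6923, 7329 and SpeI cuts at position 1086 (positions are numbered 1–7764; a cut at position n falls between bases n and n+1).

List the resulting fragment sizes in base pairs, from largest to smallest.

Combined cut positions (sorted): 1086, 2849, 6923, 7329.
Linear molecule, 4 cuts → 5 fragments:
  1086 − 0 = 1086 bp
  2849 − 1086 = 1763 bp
  6923 − 2849 = 4074 bp
  7329 − 6923 = 406 bp
  7764 − 7329 = 435 bp
Sorted largest to smallest: 4074, 1763, 1086, 435, 406 bp.

4074, 1763, 1086, 435, 406 bp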